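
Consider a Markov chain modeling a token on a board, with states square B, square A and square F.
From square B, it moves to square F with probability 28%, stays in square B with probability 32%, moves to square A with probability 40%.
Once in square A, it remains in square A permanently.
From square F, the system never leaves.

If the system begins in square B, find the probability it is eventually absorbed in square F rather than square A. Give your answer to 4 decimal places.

Let h(s) be the probability of absorption at square F starting from transient state s. Then h(square F) = 1 and h(square A) = 0. By first-step analysis:
h(square B) = 0.32·h(square B) + 0.4·0 + 0.28·1
Solving: h(square B) = 0.4118.
Starting from square B, the probability is 0.4118.

0.4118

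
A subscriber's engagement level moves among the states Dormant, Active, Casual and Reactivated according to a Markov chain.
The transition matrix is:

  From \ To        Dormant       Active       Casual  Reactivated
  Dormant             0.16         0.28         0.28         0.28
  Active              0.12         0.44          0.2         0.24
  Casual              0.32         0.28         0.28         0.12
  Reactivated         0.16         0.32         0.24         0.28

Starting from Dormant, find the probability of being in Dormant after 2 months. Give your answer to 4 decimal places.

Propagate the distribution vector 2 months from Dormant.
After 0 months: (1.0000, 0.0000, 0.0000, 0.0000)
After 1 month: (0.1600, 0.2800, 0.2800, 0.2800)
After 2 months: (0.1936, 0.3360, 0.2464, 0.2240)
P(in Dormant after 2 months) = 0.1936

0.1936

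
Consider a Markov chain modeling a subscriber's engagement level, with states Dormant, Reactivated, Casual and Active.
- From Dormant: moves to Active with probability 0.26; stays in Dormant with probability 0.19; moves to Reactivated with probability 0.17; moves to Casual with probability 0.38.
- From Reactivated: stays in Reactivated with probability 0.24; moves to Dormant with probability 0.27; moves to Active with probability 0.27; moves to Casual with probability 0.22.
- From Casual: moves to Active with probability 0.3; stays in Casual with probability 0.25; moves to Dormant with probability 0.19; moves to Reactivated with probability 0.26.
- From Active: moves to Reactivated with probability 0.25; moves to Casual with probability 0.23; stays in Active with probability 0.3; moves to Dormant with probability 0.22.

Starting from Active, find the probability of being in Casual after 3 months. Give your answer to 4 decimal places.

Propagate the distribution vector 3 months from Active.
After 0 months: (0.0000, 0.0000, 0.0000, 1.0000)
After 1 month: (0.2200, 0.2500, 0.2300, 0.3000)
After 2 months: (0.2190, 0.2322, 0.2651, 0.2837)
After 3 months: (0.2171, 0.2328, 0.2658, 0.2843)
P(in Casual after 3 months) = 0.2658

0.2658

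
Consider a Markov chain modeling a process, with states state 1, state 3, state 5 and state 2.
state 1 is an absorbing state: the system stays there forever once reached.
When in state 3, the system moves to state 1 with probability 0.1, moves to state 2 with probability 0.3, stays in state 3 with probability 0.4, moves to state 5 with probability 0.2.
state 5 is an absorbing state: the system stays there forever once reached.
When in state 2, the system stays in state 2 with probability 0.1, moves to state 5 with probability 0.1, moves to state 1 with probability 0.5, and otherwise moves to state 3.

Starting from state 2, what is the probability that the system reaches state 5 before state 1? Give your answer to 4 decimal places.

0.2667

Let h(s) be the probability of absorption at state 5 starting from transient state s. Then h(state 5) = 1 and h(state 1) = 0. By first-step analysis:
h(state 3) = 0.1·0 + 0.4·h(state 3) + 0.2·1 + 0.3·h(state 2)
h(state 2) = 0.5·0 + 0.3·h(state 3) + 0.1·1 + 0.1·h(state 2)
Solving: h(state 3) = 0.4667, h(state 2) = 0.2667.
Starting from state 2, the probability is 0.2667.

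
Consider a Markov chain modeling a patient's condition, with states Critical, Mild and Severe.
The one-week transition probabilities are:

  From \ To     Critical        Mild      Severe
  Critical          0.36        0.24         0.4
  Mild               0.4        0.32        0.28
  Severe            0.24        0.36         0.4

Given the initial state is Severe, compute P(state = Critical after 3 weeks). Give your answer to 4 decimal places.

Propagate the distribution vector 3 weeks from Severe.
After 0 weeks: (0.0000, 0.0000, 1.0000)
After 1 week: (0.2400, 0.3600, 0.4000)
After 2 weeks: (0.3264, 0.3168, 0.3568)
After 3 weeks: (0.3299, 0.3082, 0.3620)
P(in Critical after 3 weeks) = 0.3299

0.3299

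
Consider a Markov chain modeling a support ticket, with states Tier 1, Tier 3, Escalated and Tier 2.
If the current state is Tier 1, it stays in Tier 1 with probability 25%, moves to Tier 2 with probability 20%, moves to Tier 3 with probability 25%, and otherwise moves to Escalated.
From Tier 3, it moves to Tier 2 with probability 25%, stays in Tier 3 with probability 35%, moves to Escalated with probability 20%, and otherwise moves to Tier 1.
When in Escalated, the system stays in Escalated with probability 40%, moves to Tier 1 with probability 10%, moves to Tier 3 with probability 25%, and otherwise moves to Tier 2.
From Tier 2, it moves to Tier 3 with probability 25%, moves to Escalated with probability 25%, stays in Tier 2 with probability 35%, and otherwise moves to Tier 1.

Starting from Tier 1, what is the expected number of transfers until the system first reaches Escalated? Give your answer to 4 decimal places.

3.8515

Let t(s) be the expected number of transfers to first reach Escalated from state s, with t(Escalated) = 0. Conditioning on the first transfer:
t(Tier 1) = 1 + 0.25·t(Tier 1) + 0.25·t(Tier 3) + 0.2·t(Tier 2)
t(Tier 3) = 1 + 0.2·t(Tier 1) + 0.35·t(Tier 3) + 0.25·t(Tier 2)
t(Tier 2) = 1 + 0.15·t(Tier 1) + 0.25·t(Tier 3) + 0.35·t(Tier 2)
Solving: t(Tier 1) = 3.8515, t(Tier 3) = 4.2920, t(Tier 2) = 4.0780.
Expected transfers from Tier 1 to Escalated: 3.8515.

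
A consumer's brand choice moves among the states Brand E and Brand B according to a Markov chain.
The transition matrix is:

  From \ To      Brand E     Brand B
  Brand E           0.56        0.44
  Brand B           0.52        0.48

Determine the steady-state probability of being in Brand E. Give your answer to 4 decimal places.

Let the stationary distribution be π with π = πP and π_1 + π_2 = 1.
π_1 = 0.56·π_1 + 0.52·π_2
Solving with the normalization constraint gives π = (0.5417, 0.4583).
So the stationary probability of Brand E is 0.5417.

0.5417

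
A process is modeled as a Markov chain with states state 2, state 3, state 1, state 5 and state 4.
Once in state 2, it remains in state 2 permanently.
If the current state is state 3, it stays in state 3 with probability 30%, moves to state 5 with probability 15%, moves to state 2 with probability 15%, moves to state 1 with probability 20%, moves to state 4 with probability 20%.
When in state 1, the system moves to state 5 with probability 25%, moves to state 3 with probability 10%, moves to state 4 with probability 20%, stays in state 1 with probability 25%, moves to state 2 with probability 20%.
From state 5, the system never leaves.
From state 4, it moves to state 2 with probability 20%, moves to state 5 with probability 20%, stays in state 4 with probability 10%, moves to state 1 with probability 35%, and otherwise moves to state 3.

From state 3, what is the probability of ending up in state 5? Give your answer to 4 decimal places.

Let h(s) be the probability of absorption at state 5 starting from transient state s. Then h(state 5) = 1 and h(state 2) = 0. By first-step analysis:
h(state 3) = 0.15·0 + 0.3·h(state 3) + 0.2·h(state 1) + 0.15·1 + 0.2·h(state 4)
h(state 1) = 0.2·0 + 0.1·h(state 3) + 0.25·h(state 1) + 0.25·1 + 0.2·h(state 4)
h(state 4) = 0.2·0 + 0.15·h(state 3) + 0.35·h(state 1) + 0.2·1 + 0.1·h(state 4)
Solving: h(state 3) = 0.5169, h(state 1) = 0.5405, h(state 4) = 0.5186.
Starting from state 3, the probability is 0.5169.

0.5169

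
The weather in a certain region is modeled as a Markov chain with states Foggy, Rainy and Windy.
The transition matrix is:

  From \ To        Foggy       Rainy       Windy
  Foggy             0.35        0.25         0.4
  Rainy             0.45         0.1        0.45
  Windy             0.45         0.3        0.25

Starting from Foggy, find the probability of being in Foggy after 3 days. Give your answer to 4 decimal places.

Propagate the distribution vector 3 days from Foggy.
After 0 days: (1.0000, 0.0000, 0.0000)
After 1 day: (0.3500, 0.2500, 0.4000)
After 2 days: (0.4150, 0.2325, 0.3525)
After 3 days: (0.4085, 0.2328, 0.3588)
P(in Foggy after 3 days) = 0.4085

0.4085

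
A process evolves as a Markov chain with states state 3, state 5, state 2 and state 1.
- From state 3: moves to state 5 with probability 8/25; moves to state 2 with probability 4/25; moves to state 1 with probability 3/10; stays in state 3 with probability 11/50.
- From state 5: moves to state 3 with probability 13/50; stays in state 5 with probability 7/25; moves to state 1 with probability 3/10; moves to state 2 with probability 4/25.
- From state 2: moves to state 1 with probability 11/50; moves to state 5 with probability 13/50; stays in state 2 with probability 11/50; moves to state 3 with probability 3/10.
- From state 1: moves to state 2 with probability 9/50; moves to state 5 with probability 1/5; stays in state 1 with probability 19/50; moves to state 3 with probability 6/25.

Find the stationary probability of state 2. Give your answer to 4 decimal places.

0.1768

Let the stationary distribution be π with π = πP and π_1 + π_2 + π_3 + π_4 = 1.
π_1 = 0.22·π_1 + 0.26·π_2 + 0.3·π_3 + 0.24·π_4
π_2 = 0.32·π_1 + 0.28·π_2 + 0.26·π_3 + 0.2·π_4
π_3 = 0.16·π_1 + 0.16·π_2 + 0.22·π_3 + 0.18·π_4
Solving with the normalization constraint gives π = (0.2508, 0.2616, 0.1768, 0.3107).
So the stationary probability of state 2 is 0.1768.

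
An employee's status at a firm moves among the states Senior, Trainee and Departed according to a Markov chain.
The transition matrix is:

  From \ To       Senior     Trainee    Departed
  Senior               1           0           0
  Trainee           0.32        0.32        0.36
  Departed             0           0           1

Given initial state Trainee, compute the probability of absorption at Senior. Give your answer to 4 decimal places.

0.4706

Let h(s) be the probability of absorption at Senior starting from transient state s. Then h(Senior) = 1 and h(Departed) = 0. By first-step analysis:
h(Trainee) = 0.32·1 + 0.32·h(Trainee) + 0.36·0
Solving: h(Trainee) = 0.4706.
Starting from Trainee, the probability is 0.4706.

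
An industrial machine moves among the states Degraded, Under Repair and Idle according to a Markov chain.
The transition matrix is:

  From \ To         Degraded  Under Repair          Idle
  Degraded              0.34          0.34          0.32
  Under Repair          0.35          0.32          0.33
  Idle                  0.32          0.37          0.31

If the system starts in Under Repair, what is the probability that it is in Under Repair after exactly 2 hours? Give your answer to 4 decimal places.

Sum over the intermediate state after 1 hour:
P = P(Under Repair→Degraded)·P(Degraded→Under Repair) + P(Under Repair→Under Repair)·P(Under Repair→Under Repair) + P(Under Repair→Idle)·P(Idle→Under Repair)
  = 0.35×0.34 + 0.32×0.32 + 0.33×0.37
  = 0.1190 + 0.1024 + 0.1221 = 0.3435

0.3435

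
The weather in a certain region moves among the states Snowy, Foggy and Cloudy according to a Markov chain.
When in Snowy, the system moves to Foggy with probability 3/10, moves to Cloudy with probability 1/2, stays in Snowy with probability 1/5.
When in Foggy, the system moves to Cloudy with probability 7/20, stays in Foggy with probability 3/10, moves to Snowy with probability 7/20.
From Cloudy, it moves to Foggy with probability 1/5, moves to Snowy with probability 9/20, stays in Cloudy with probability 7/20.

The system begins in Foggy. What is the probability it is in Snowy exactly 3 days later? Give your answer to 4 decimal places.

0.3404

Propagate the distribution vector 3 days from Foggy.
After 0 days: (0.0000, 1.0000, 0.0000)
After 1 day: (0.3500, 0.3000, 0.3500)
After 2 days: (0.3325, 0.2650, 0.4025)
After 3 days: (0.3404, 0.2598, 0.3999)
P(in Snowy after 3 days) = 0.3404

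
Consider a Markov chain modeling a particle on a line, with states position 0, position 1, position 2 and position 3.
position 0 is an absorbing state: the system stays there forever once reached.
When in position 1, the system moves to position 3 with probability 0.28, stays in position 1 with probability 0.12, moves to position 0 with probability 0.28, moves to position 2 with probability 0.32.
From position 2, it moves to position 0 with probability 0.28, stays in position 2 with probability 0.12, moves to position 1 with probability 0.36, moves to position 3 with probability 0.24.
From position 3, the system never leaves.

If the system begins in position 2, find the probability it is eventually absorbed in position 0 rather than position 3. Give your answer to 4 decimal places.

0.5267

Let h(s) be the probability of absorption at position 0 starting from transient state s. Then h(position 0) = 1 and h(position 3) = 0. By first-step analysis:
h(position 1) = 0.28·1 + 0.12·h(position 1) + 0.32·h(position 2) + 0.28·0
h(position 2) = 0.28·1 + 0.36·h(position 1) + 0.12·h(position 2) + 0.24·0
Solving: h(position 1) = 0.5097, h(position 2) = 0.5267.
Starting from position 2, the probability is 0.5267.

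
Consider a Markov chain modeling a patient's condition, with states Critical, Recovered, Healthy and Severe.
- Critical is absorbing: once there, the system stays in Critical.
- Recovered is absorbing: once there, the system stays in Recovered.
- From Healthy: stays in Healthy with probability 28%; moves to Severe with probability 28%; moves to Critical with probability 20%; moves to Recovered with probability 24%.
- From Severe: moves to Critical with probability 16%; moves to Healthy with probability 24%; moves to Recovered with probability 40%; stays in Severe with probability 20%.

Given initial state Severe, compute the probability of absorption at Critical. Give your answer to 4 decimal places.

Let h(s) be the probability of absorption at Critical starting from transient state s. Then h(Critical) = 1 and h(Recovered) = 0. By first-step analysis:
h(Healthy) = 0.2·1 + 0.24·0 + 0.28·h(Healthy) + 0.28·h(Severe)
h(Severe) = 0.16·1 + 0.4·0 + 0.24·h(Healthy) + 0.2·h(Severe)
Solving: h(Healthy) = 0.4025, h(Severe) = 0.3208.
Starting from Severe, the probability is 0.3208.

0.3208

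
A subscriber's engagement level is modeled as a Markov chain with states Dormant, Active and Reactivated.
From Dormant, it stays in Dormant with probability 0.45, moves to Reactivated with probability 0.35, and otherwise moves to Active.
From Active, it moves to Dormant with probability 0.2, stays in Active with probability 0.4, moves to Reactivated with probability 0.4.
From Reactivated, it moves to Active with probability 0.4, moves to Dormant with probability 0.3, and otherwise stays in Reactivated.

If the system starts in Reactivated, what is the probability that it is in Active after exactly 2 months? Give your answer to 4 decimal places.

0.3400

Sum over the intermediate state after 1 month:
P = P(Reactivated→Dormant)·P(Dormant→Active) + P(Reactivated→Active)·P(Active→Active) + P(Reactivated→Reactivated)·P(Reactivated→Active)
  = 0.3×0.2 + 0.4×0.4 + 0.3×0.4
  = 0.0600 + 0.1600 + 0.1200 = 0.3400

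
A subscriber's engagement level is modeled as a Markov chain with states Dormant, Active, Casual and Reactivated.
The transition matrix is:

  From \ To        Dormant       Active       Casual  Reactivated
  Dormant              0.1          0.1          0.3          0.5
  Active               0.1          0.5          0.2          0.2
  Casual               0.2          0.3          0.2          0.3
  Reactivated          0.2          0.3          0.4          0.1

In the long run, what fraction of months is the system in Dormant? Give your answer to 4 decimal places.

0.1512

Let the stationary distribution be π with π = πP and π_1 + π_2 + π_3 + π_4 = 1.
π_1 = 0.1·π_1 + 0.1·π_2 + 0.2·π_3 + 0.2·π_4
π_2 = 0.1·π_1 + 0.5·π_2 + 0.3·π_3 + 0.3·π_4
π_3 = 0.3·π_1 + 0.2·π_2 + 0.2·π_3 + 0.4·π_4
Solving with the normalization constraint gives π = (0.1512, 0.3372, 0.2645, 0.2471).
So the stationary probability of Dormant is 0.1512.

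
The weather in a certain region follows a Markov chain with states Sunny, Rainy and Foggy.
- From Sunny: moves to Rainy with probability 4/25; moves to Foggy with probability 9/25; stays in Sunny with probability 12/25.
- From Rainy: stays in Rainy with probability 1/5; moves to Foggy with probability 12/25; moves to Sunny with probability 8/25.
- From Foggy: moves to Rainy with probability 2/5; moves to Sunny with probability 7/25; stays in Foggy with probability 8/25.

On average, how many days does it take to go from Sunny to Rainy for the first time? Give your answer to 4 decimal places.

Let t(s) be the expected number of days to first reach Rainy from state s, with t(Rainy) = 0. Conditioning on the first day:
t(Sunny) = 1 + 0.48·t(Sunny) + 0.36·t(Foggy)
t(Foggy) = 1 + 0.28·t(Sunny) + 0.32·t(Foggy)
Solving: t(Sunny) = 4.1139, t(Foggy) = 3.1646.
Expected days from Sunny to Rainy: 4.1139.

4.1139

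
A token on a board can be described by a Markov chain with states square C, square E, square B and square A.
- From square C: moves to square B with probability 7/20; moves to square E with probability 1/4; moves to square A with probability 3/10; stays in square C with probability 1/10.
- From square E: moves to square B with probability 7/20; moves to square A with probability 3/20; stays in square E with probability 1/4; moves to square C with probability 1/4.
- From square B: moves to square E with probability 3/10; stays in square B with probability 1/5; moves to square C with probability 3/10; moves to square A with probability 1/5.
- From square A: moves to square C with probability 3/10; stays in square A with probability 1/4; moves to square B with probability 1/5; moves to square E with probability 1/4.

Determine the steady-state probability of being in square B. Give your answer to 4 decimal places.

0.2754

Let the stationary distribution be π with π = πP and π_1 + π_2 + π_3 + π_4 = 1.
π_1 = 0.1·π_1 + 0.25·π_2 + 0.3·π_3 + 0.3·π_4
π_2 = 0.25·π_1 + 0.25·π_2 + 0.3·π_3 + 0.25·π_4
π_3 = 0.35·π_1 + 0.35·π_2 + 0.2·π_3 + 0.2·π_4
Solving with the normalization constraint gives π = (0.2390, 0.2638, 0.2754, 0.2218).
So the stationary probability of square B is 0.2754.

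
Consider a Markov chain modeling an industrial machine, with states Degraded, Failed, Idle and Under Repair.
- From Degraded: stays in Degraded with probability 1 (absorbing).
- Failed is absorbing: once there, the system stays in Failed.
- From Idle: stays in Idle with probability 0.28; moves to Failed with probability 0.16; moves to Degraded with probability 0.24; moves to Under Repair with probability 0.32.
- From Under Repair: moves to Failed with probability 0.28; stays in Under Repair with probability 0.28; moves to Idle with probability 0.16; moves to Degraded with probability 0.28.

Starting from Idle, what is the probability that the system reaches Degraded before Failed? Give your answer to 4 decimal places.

0.5616

Let h(s) be the probability of absorption at Degraded starting from transient state s. Then h(Degraded) = 1 and h(Failed) = 0. By first-step analysis:
h(Idle) = 0.24·1 + 0.16·0 + 0.28·h(Idle) + 0.32·h(Under Repair)
h(Under Repair) = 0.28·1 + 0.28·0 + 0.16·h(Idle) + 0.28·h(Under Repair)
Solving: h(Idle) = 0.5616, h(Under Repair) = 0.5137.
Starting from Idle, the probability is 0.5616.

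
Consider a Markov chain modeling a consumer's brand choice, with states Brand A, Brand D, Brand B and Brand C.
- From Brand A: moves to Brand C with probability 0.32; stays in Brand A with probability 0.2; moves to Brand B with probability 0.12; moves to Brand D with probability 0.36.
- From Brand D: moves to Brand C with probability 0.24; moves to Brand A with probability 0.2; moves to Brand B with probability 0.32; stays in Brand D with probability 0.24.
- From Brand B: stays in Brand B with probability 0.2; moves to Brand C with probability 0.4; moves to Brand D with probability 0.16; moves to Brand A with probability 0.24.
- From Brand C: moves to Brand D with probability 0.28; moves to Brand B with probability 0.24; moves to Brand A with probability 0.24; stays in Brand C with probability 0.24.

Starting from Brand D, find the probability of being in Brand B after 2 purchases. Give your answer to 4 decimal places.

Propagate the distribution vector 2 purchases from Brand D.
After 0 purchases: (0.0000, 1.0000, 0.0000, 0.0000)
After 1 purchase: (0.2000, 0.2400, 0.3200, 0.2400)
After 2 purchases: (0.2224, 0.2480, 0.2224, 0.3072)
P(in Brand B after 2 purchases) = 0.2224

0.2224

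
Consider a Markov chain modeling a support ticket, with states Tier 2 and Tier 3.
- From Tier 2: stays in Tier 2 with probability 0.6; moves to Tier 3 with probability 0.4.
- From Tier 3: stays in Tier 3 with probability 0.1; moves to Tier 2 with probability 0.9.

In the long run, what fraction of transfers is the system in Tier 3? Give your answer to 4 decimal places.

0.3077

Let the stationary distribution be π with π = πP and π_1 + π_2 = 1.
π_1 = 0.6·π_1 + 0.9·π_2
Solving with the normalization constraint gives π = (0.6923, 0.3077).
So the stationary probability of Tier 3 is 0.3077.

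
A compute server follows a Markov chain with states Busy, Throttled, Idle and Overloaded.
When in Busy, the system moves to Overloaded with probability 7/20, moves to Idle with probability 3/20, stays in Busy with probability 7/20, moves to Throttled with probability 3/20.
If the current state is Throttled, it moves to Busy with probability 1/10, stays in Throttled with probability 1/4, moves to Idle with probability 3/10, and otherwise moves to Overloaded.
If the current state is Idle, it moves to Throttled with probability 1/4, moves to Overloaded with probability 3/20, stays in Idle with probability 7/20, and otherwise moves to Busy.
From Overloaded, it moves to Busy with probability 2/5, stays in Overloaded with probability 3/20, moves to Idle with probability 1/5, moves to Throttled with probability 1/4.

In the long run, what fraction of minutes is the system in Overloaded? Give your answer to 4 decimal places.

0.2509

Let the stationary distribution be π with π = πP and π_1 + π_2 + π_3 + π_4 = 1.
π_1 = 0.35·π_1 + 0.1·π_2 + 0.25·π_3 + 0.4·π_4
π_2 = 0.15·π_1 + 0.25·π_2 + 0.25·π_3 + 0.25·π_4
π_3 = 0.15·π_1 + 0.3·π_2 + 0.35·π_3 + 0.2·π_4
Solving with the normalization constraint gives π = (0.2826, 0.2217, 0.2448, 0.2509).
So the stationary probability of Overloaded is 0.2509.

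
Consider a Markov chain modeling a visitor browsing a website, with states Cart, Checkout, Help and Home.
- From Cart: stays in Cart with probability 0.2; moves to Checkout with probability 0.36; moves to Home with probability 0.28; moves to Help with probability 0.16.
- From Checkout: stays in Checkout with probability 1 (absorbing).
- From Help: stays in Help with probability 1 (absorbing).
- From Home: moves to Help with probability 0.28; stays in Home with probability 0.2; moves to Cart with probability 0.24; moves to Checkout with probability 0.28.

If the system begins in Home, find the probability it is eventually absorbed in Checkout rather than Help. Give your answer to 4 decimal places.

0.5419

Let h(s) be the probability of absorption at Checkout starting from transient state s. Then h(Checkout) = 1 and h(Help) = 0. By first-step analysis:
h(Cart) = 0.2·h(Cart) + 0.36·1 + 0.16·0 + 0.28·h(Home)
h(Home) = 0.24·h(Cart) + 0.28·1 + 0.28·0 + 0.2·h(Home)
Solving: h(Cart) = 0.6397, h(Home) = 0.5419.
Starting from Home, the probability is 0.5419.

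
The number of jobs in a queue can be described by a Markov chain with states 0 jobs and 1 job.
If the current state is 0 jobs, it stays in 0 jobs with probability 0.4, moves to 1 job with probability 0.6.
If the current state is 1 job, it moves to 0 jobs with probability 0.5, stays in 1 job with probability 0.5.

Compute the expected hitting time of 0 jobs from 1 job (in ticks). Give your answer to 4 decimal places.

2.0000

Let t(s) be the expected number of ticks to first reach 0 jobs from state s, with t(0 jobs) = 0. Conditioning on the first tick:
t(1 job) = 1 + 0.5·t(1 job)
Solving: t(1 job) = 2.0000.
Expected ticks from 1 job to 0 jobs: 2.0000.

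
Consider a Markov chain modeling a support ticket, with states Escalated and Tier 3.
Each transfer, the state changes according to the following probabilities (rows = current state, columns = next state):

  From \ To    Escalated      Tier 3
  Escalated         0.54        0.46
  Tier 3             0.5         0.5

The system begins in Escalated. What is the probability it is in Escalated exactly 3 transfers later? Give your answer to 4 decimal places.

Propagate the distribution vector 3 transfers from Escalated.
After 0 transfers: (1.0000, 0.0000)
After 1 transfer: (0.5400, 0.4600)
After 2 transfers: (0.5216, 0.4784)
After 3 transfers: (0.5209, 0.4791)
P(in Escalated after 3 transfers) = 0.5209

0.5209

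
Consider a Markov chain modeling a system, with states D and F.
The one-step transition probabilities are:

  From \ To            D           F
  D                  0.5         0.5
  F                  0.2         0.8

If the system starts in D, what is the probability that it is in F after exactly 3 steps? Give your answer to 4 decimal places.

Propagate the distribution vector 3 steps from D.
After 0 steps: (1.0000, 0.0000)
After 1 step: (0.5000, 0.5000)
After 2 steps: (0.3500, 0.6500)
After 3 steps: (0.3050, 0.6950)
P(in F after 3 steps) = 0.6950

0.6950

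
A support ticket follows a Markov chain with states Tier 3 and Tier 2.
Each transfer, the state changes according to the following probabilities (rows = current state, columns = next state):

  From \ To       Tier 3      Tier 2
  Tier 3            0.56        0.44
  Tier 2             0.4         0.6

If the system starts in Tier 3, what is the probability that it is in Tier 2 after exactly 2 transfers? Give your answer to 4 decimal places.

0.5104

Sum over the intermediate state after 1 transfer:
P = P(Tier 3→Tier 3)·P(Tier 3→Tier 2) + P(Tier 3→Tier 2)·P(Tier 2→Tier 2)
  = 0.56×0.44 + 0.44×0.6
  = 0.2464 + 0.2640 = 0.5104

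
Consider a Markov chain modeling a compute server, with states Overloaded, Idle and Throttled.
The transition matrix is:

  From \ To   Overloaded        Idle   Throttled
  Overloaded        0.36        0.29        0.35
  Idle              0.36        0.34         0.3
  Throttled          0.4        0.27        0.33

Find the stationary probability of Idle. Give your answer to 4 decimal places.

0.2983

Let the stationary distribution be π with π = πP and π_1 + π_2 + π_3 = 1.
π_1 = 0.36·π_1 + 0.36·π_2 + 0.4·π_3
π_2 = 0.29·π_1 + 0.34·π_2 + 0.27·π_3
Solving with the normalization constraint gives π = (0.3731, 0.2983, 0.3285).
So the stationary probability of Idle is 0.2983.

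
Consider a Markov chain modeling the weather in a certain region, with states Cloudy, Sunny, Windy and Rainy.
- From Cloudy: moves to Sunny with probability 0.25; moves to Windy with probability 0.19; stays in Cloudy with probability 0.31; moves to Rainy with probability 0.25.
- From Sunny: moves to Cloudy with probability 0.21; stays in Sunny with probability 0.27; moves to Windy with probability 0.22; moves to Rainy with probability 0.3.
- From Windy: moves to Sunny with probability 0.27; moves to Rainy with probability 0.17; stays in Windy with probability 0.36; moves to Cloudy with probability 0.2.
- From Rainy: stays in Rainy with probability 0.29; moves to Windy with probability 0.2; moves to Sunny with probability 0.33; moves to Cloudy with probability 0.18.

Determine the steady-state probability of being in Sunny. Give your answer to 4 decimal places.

Let the stationary distribution be π with π = πP and π_1 + π_2 + π_3 + π_4 = 1.
π_1 = 0.31·π_1 + 0.21·π_2 + 0.2·π_3 + 0.18·π_4
π_2 = 0.25·π_1 + 0.27·π_2 + 0.27·π_3 + 0.33·π_4
π_3 = 0.19·π_1 + 0.22·π_2 + 0.36·π_3 + 0.2·π_4
Solving with the normalization constraint gives π = (0.2221, 0.2808, 0.2421, 0.2549).
So the stationary probability of Sunny is 0.2808.

0.2808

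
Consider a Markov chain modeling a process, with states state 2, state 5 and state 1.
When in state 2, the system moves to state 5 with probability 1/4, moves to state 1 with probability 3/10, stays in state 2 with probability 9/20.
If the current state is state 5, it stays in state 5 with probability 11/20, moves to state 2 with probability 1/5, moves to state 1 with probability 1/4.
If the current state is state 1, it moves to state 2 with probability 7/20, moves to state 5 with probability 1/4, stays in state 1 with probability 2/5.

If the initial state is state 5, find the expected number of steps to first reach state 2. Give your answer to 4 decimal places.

4.0964

Let t(s) be the expected number of steps to first reach state 2 from state s, with t(state 2) = 0. Conditioning on the first step:
t(state 5) = 1 + 0.55·t(state 5) + 0.25·t(state 1)
t(state 1) = 1 + 0.25·t(state 5) + 0.4·t(state 1)
Solving: t(state 5) = 4.0964, t(state 1) = 3.3735.
Expected steps from state 5 to state 2: 4.0964.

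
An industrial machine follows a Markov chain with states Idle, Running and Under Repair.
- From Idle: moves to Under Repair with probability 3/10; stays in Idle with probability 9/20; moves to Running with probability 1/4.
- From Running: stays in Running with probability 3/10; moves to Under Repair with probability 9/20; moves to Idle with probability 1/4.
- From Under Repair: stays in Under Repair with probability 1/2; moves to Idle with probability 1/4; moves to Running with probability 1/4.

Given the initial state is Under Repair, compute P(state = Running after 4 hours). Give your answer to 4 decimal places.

0.2632

Propagate the distribution vector 4 hours from Under Repair.
After 0 hours: (0.0000, 0.0000, 1.0000)
After 1 hour: (0.2500, 0.2500, 0.5000)
After 2 hours: (0.3000, 0.2625, 0.4375)
After 3 hours: (0.3100, 0.2631, 0.4269)
After 4 hours: (0.3120, 0.2632, 0.4248)
P(in Running after 4 hours) = 0.2632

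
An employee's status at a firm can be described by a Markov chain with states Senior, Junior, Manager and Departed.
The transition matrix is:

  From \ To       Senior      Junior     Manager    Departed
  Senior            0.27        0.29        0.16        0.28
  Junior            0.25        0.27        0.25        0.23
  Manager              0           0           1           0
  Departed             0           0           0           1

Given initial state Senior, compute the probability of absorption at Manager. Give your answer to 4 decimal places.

Let h(s) be the probability of absorption at Manager starting from transient state s. Then h(Manager) = 1 and h(Departed) = 0. By first-step analysis:
h(Senior) = 0.27·h(Senior) + 0.29·h(Junior) + 0.16·1 + 0.28·0
h(Junior) = 0.25·h(Senior) + 0.27·h(Junior) + 0.25·1 + 0.23·0
Solving: h(Senior) = 0.4112, h(Junior) = 0.4833.
Starting from Senior, the probability is 0.4112.

0.4112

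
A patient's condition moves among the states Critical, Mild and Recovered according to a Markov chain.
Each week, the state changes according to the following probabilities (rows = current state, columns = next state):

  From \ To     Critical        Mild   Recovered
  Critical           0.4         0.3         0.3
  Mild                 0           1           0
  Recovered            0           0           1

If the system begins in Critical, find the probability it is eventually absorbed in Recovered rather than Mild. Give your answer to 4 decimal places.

Let h(s) be the probability of absorption at Recovered starting from transient state s. Then h(Recovered) = 1 and h(Mild) = 0. By first-step analysis:
h(Critical) = 0.4·h(Critical) + 0.3·0 + 0.3·1
Solving: h(Critical) = 0.5000.
Starting from Critical, the probability is 0.5000.

0.5000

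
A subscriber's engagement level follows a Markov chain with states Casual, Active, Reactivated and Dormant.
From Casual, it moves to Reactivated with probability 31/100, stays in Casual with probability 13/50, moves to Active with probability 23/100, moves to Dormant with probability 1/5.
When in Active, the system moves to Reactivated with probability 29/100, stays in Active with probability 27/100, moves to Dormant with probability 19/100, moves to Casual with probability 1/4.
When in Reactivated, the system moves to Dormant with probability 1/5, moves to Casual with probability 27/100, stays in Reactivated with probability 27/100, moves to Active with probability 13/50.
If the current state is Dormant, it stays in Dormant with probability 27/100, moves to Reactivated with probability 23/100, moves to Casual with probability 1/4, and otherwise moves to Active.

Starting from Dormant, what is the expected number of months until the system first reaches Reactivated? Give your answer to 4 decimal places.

3.7708

Let t(s) be the expected number of months to first reach Reactivated from state s, with t(Reactivated) = 0. Conditioning on the first month:
t(Casual) = 1 + 0.26·t(Casual) + 0.23·t(Active) + 0.2·t(Dormant)
t(Active) = 1 + 0.25·t(Casual) + 0.27·t(Active) + 0.19·t(Dormant)
t(Dormant) = 1 + 0.25·t(Casual) + 0.25·t(Active) + 0.27·t(Dormant)
Solving: t(Casual) = 3.4707, t(Active) = 3.5399, t(Dormant) = 3.7708.
Expected months from Dormant to Reactivated: 3.7708.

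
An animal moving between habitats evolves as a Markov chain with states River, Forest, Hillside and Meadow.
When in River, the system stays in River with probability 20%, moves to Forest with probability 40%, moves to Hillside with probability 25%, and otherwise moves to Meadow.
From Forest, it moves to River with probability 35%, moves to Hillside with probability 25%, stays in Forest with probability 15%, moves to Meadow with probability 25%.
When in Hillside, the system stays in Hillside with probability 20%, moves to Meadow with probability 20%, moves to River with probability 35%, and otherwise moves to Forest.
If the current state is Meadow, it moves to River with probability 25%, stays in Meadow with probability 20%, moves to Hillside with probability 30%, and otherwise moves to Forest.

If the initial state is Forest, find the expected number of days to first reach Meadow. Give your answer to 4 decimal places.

4.8156

Let t(s) be the expected number of days to first reach Meadow from state s, with t(Meadow) = 0. Conditioning on the first day:
t(River) = 1 + 0.2·t(River) + 0.4·t(Forest) + 0.25·t(Hillside)
t(Forest) = 1 + 0.35·t(River) + 0.15·t(Forest) + 0.25·t(Hillside)
t(Hillside) = 1 + 0.35·t(River) + 0.25·t(Forest) + 0.2·t(Hillside)
Solving: t(River) = 5.2343, t(Forest) = 4.8156, t(Hillside) = 5.0449.
Expected days from Forest to Meadow: 4.8156.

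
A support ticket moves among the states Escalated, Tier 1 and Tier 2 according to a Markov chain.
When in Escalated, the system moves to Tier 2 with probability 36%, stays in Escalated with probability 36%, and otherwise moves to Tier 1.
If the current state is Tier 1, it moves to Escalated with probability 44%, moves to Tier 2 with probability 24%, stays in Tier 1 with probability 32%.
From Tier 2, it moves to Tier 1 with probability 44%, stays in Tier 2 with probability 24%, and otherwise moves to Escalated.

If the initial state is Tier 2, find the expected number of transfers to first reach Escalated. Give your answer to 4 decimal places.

2.7237

Let t(s) be the expected number of transfers to first reach Escalated from state s, with t(Escalated) = 0. Conditioning on the first transfer:
t(Tier 1) = 1 + 0.32·t(Tier 1) + 0.24·t(Tier 2)
t(Tier 2) = 1 + 0.44·t(Tier 1) + 0.24·t(Tier 2)
Solving: t(Tier 1) = 2.4319, t(Tier 2) = 2.7237.
Expected transfers from Tier 2 to Escalated: 2.7237.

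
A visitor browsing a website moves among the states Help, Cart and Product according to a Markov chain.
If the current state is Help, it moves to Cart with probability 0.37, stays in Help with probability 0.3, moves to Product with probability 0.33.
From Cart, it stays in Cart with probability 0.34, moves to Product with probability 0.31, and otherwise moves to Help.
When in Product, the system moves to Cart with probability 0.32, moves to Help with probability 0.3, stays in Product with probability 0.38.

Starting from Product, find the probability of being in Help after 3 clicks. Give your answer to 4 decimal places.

Propagate the distribution vector 3 clicks from Product.
After 0 clicks: (0.0000, 0.0000, 1.0000)
After 1 click: (0.3000, 0.3200, 0.3800)
After 2 clicks: (0.3160, 0.3414, 0.3426)
After 3 clicks: (0.3171, 0.3426, 0.3403)
P(in Help after 3 clicks) = 0.3171

0.3171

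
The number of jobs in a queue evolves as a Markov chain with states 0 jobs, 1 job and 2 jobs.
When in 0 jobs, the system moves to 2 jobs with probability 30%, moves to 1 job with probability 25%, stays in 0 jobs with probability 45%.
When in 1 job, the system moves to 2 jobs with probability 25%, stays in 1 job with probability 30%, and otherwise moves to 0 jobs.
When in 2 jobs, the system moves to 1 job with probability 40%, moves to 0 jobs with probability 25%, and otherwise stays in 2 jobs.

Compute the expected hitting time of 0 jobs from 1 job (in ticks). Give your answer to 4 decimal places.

Let t(s) be the expected number of ticks to first reach 0 jobs from state s, with t(0 jobs) = 0. Conditioning on the first tick:
t(1 job) = 1 + 0.3·t(1 job) + 0.25·t(2 jobs)
t(2 jobs) = 1 + 0.4·t(1 job) + 0.35·t(2 jobs)
Solving: t(1 job) = 2.5352, t(2 jobs) = 3.0986.
Expected ticks from 1 job to 0 jobs: 2.5352.

2.5352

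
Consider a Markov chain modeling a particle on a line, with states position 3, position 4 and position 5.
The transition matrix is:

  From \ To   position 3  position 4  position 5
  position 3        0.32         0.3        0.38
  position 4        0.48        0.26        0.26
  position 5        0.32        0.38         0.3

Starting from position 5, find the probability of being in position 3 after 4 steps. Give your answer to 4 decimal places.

0.3700

Propagate the distribution vector 4 steps from position 5.
After 0 steps: (0.0000, 0.0000, 1.0000)
After 1 step: (0.3200, 0.3800, 0.3000)
After 2 steps: (0.3808, 0.3088, 0.3104)
After 3 steps: (0.3694, 0.3125, 0.3181)
After 4 steps: (0.3700, 0.3129, 0.3171)
P(in position 3 after 4 steps) = 0.3700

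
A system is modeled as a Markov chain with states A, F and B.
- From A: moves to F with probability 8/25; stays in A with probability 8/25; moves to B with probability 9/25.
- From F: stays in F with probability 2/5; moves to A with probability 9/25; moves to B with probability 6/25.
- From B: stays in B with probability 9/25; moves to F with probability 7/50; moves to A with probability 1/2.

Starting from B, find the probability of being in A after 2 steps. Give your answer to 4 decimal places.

0.3904

Sum over the intermediate state after 1 step:
P = P(B→A)·P(A→A) + P(B→F)·P(F→A) + P(B→B)·P(B→A)
  = 0.5×0.32 + 0.14×0.36 + 0.36×0.5
  = 0.1600 + 0.0504 + 0.1800 = 0.3904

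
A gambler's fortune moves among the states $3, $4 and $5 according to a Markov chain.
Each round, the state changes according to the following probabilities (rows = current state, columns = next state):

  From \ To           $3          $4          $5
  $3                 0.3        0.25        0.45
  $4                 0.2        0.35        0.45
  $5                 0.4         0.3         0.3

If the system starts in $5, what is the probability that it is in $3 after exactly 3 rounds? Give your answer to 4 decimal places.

0.3110

Propagate the distribution vector 3 rounds from $5.
After 0 rounds: (0.0000, 0.0000, 1.0000)
After 1 round: (0.4000, 0.3000, 0.3000)
After 2 rounds: (0.3000, 0.2950, 0.4050)
After 3 rounds: (0.3110, 0.2998, 0.3893)
P(in $3 after 3 rounds) = 0.3110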